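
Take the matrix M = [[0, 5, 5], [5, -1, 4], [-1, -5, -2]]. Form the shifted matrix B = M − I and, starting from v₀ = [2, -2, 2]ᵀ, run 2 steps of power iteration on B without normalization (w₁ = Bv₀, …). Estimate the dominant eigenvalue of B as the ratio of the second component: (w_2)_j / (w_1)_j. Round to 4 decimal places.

μ ≈ -2.0909

B = M − I has rows (-1, 5, 5); (5, -2, 4); (-1, -5, -3)
w1 = Bv₀ = ((-1)·2 + 5·(-2) + 5·2; 5·2 + (-2)·(-2) + 4·2; (-1)·2 + (-5)·(-2) + (-3)·2) = (-2, 22, 2)
w2 = Bw1 = ((-1)·(-2) + 5·22 + 5·2; 5·(-2) + (-2)·22 + 4·2; (-1)·(-2) + (-5)·22 + (-3)·2) = (122, -46, -114)
Ratio: -46/22 = -2.0909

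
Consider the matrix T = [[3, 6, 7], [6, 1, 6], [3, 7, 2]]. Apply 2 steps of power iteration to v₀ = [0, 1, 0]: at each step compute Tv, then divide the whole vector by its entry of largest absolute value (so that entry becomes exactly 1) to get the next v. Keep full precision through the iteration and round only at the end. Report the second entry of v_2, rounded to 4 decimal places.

1.0000

Tv0 = (6.00000, 1.00000, 7.00000); divide by 7.00000 → v1 = (0.85714, 0.14286, 1.00000)
Tv1 = (10.42857, 11.28571, 5.57143); divide by 11.28571 → v2 = (0.92405, 1.00000, 0.49367)
Requested entry of v2: 79/79 = 1.0000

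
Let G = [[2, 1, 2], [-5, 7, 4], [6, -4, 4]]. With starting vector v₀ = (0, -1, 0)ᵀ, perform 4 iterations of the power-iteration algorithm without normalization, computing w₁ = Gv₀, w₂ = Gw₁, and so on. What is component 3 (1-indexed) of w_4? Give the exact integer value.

w1 = Gv₀ = (-1, -7, 4)
w2 = Gw1 = (-1, -28, 38)
w3 = Gw2 = (46, -39, 258)
w4 = Gw3 = (569, 529, 1464)
The requested component of w4 is 1464.

1464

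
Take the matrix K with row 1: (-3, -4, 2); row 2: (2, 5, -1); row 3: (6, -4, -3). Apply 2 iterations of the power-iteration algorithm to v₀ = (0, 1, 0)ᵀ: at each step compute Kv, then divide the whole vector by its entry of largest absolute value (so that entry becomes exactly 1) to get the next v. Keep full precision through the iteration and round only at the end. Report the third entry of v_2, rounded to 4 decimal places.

1.0000

Kv0 = (-4.00000, 5.00000, -4.00000); divide by 5.00000 → v1 = (-0.80000, 1.00000, -0.80000)
Kv1 = (-3.20000, 4.20000, -6.40000); divide by -6.40000 → v2 = (0.50000, -0.65625, 1.00000)
Requested entry of v2: -32/-32 = 1.0000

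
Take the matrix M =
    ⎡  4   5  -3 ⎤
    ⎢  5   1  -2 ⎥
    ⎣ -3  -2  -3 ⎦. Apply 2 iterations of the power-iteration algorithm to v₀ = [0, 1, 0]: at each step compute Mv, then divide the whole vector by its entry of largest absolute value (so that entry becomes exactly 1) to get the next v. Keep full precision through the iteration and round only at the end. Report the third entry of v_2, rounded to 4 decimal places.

-0.3548

Mv0 = (5.00000, 1.00000, -2.00000); divide by 5.00000 → v1 = (1.00000, 0.20000, -0.40000)
Mv1 = (6.20000, 6.00000, -2.20000); divide by 6.20000 → v2 = (1.00000, 0.96774, -0.35484)
Requested entry of v2: -11/31 = -0.3548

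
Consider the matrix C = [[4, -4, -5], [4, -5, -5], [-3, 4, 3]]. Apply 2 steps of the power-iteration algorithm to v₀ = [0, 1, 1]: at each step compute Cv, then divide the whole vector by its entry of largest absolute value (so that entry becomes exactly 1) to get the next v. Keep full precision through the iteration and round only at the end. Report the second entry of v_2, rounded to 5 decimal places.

0.67742

Cv0 = (-9.000000, -10.000000, 7.000000); divide by -10.000000 → v1 = (0.900000, 1.000000, -0.700000)
Cv1 = (3.100000, 2.100000, -0.800000); divide by 3.100000 → v2 = (1.000000, 0.677419, -0.258065)
Requested entry of v2: -21/-31 = 0.67742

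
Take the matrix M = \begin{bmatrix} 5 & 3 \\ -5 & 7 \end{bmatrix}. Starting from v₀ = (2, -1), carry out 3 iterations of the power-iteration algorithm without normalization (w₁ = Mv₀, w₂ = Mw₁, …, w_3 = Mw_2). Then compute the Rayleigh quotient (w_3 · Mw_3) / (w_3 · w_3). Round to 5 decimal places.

w1 = Mv₀ = (5·2 + 3·(-1); (-5)·2 + 7·(-1)) = (7, -17)
w2 = Mw1 = (5·7 + 3·(-17); (-5)·7 + 7·(-17)) = (-16, -154)
w3 = Mw2 = (-542, -998)
Mw3 = (-5704, -4276)
w3·Mw3 = (-542)·(-5704) + (-998)·(-4276) = 7359016; w3·w3 = (-542)·(-542) + (-998)·(-998) = 1289768
λ ≈ 7359016/1289768 = 5.70569

5.70569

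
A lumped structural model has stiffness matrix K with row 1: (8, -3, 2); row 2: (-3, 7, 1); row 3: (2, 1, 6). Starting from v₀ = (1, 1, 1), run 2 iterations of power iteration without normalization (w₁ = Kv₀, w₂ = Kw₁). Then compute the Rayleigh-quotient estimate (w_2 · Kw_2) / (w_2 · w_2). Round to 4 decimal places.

w1 = Kv₀ = (8·1 + (-3)·1 + 2·1; (-3)·1 + 7·1 + 1·1; 2·1 + 1·1 + 6·1) = (7, 5, 9)
w2 = Kw1 = (8·7 + (-3)·5 + 2·9; (-3)·7 + 7·5 + 1·9; 2·7 + 1·5 + 6·9) = (59, 23, 73)
Kw2 = (549, 57, 579)
w2·Kw2 = 59·549 + 23·57 + 73·579 = 75969; w2·w2 = 59·59 + 23·23 + 73·73 = 9339
λ ≈ 75969/9339 = 8.1346

λ ≈ 8.1346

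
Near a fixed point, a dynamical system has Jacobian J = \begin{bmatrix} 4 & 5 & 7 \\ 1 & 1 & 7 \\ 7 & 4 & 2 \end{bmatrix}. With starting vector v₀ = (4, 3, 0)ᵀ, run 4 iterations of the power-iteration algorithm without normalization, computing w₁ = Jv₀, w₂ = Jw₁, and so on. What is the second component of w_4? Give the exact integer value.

w1 = Jv₀ = (31, 7, 40)
w2 = Jw1 = (439, 318, 325)
w3 = Jw2 = (5621, 3032, 4995)
w4 = Jw3 = (72609, 43618, 61465)
The requested component of w4 is 43618.

43618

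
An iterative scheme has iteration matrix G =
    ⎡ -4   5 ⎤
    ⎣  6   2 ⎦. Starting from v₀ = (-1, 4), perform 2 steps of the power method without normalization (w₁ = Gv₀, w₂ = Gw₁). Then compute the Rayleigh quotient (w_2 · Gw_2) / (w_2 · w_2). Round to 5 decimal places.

w1 = Gv₀ = (24, 2)
w2 = Gw1 = (-86, 148)
Gw2 = (1084, -220)
w2·Gw2 = (-86)·1084 + 148·(-220) = -125784; w2·w2 = (-86)·(-86) + 148·148 = 29300
λ ≈ -125784/29300 = -4.29297

λ ≈ -4.29297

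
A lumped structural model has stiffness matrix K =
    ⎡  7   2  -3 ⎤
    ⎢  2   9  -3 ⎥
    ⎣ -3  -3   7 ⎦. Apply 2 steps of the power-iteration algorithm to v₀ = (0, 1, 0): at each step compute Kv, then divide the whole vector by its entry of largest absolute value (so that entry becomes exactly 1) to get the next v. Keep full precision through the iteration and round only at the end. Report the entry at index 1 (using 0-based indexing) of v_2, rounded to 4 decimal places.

1.0000

Kv0 = (2.00000, 9.00000, -3.00000); divide by 9.00000 → v1 = (0.22222, 1.00000, -0.33333)
Kv1 = (4.55556, 10.44444, -6.00000); divide by 10.44444 → v2 = (0.43617, 1.00000, -0.57447)
Requested entry of v2: 94/94 = 1.0000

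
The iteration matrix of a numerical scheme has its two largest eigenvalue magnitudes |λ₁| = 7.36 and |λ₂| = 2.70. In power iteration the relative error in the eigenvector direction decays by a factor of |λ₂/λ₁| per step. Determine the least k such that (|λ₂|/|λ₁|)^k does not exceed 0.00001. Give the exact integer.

12

|λ₂/λ₁| = 2.70/7.36 = 0.36685
Need k ≥ ln(0.00001) / ln(0.36685) = -11.5129 / -1.0028 ≈ 11.481
Smallest integer k satisfying the bound: 12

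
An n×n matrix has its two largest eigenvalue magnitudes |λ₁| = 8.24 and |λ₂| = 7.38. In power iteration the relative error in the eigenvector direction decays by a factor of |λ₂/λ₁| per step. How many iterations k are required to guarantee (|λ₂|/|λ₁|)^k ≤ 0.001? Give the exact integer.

63

|λ₂/λ₁| = 7.38/8.24 = 0.89563
Need k ≥ ln(0.001) / ln(0.89563) = -6.9078 / -0.1102 ≈ 62.669
Smallest integer k satisfying the bound: 63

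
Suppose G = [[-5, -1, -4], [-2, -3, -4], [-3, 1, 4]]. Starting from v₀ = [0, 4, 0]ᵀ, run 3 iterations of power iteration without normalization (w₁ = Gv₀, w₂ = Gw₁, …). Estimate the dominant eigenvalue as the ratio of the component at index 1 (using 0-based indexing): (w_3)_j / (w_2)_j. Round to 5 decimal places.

w1 = Gv₀ = ((-5)·0 + (-1)·4 + (-4)·0; (-2)·0 + (-3)·4 + (-4)·0; (-3)·0 + 1·4 + 4·0) = (-4, -12, 4)
w2 = Gw1 = ((-5)·(-4) + (-1)·(-12) + (-4)·4; (-2)·(-4) + (-3)·(-12) + (-4)·4; (-3)·(-4) + 1·(-12) + 4·4) = (16, 28, 16)
w3 = Gw2 = (-172, -180, 44)
Ratio at component: -180 / 28 = -6.42857

λ ≈ -6.42857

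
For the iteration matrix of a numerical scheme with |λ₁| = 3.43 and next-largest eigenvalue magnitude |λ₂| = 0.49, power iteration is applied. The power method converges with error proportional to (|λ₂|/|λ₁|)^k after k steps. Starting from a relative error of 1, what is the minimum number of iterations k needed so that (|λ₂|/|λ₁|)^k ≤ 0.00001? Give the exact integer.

|λ₂/λ₁| = 0.49/3.43 = 0.14286
Need k ≥ ln(0.00001) / ln(0.14286) = -11.5129 / -1.9459 ≈ 5.916
Smallest integer k satisfying the bound: 6

6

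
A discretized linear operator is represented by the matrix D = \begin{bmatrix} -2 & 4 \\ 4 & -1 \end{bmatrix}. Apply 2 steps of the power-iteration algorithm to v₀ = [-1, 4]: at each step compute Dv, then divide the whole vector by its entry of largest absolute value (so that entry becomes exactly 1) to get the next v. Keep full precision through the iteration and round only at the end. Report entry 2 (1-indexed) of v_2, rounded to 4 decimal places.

1.0000

Dv0 = (18.00000, -8.00000); divide by 18.00000 → v1 = (1.00000, -0.44444)
Dv1 = (-3.77778, 4.44444); divide by 4.44444 → v2 = (-0.85000, 1.00000)
Requested entry of v2: 80/80 = 1.0000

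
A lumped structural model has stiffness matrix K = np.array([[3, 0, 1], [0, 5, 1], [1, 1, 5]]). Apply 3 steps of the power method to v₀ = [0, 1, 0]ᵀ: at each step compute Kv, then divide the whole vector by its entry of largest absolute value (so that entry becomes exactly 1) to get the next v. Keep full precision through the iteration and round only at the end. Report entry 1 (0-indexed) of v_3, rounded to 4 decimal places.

Kv0 = (0.00000, 5.00000, 1.00000); divide by 5.00000 → v1 = (0.00000, 1.00000, 0.20000)
Kv1 = (0.20000, 5.20000, 2.00000); divide by 5.20000 → v2 = (0.03846, 1.00000, 0.38462)
Kv2 = (0.50000, 5.38462, 2.96154); divide by 5.38462 → v3 = (0.09286, 1.00000, 0.55000)
Requested entry of v3: 140/140 = 1.0000

1.0000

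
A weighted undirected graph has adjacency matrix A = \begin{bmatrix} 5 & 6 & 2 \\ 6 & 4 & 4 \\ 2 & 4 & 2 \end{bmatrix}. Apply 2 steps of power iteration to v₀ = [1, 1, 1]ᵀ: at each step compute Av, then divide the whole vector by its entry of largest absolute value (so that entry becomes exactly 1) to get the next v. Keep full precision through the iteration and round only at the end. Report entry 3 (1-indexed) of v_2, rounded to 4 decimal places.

0.5904

Av0 = (13.00000, 14.00000, 8.00000); divide by 14.00000 → v1 = (0.92857, 1.00000, 0.57143)
Av1 = (11.78571, 11.85714, 7.00000); divide by 11.85714 → v2 = (0.99398, 1.00000, 0.59036)
Requested entry of v2: 98/166 = 0.5904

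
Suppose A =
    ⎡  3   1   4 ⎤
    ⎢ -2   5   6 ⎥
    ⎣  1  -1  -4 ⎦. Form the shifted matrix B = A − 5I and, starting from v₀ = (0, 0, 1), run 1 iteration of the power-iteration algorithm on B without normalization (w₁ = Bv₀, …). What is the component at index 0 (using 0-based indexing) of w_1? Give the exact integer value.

B = A − 5I has rows (-2, 1, 4); (-2, 0, 6); (1, -1, -9)
w1 = Bv₀ = (4, 6, -9)
Requested component of w1: 4

4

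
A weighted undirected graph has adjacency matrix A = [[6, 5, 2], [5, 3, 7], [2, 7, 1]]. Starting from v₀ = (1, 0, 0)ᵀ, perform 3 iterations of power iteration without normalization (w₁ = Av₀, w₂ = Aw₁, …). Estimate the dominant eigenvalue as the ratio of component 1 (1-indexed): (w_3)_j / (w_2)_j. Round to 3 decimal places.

w1 = Av₀ = (6, 5, 2)
w2 = Aw1 = (65, 59, 49)
w3 = Aw2 = (783, 845, 592)
Ratio at component: 783 / 65 = 12.046

12.046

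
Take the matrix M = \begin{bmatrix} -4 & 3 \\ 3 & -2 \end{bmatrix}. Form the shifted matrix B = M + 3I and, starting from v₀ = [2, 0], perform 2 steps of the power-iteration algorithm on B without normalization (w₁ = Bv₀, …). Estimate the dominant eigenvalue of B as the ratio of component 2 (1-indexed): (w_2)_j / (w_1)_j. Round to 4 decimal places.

B = M + 3I has rows (-1, 3); (3, 1)
w1 = Bv₀ = ((-1)·2 + 3·0; 3·2 + 1·0) = (-2, 6)
w2 = Bw1 = ((-1)·(-2) + 3·6; 3·(-2) + 1·6) = (20, 0)
Ratio: 0/6 = 0.0000

μ ≈ 0.0000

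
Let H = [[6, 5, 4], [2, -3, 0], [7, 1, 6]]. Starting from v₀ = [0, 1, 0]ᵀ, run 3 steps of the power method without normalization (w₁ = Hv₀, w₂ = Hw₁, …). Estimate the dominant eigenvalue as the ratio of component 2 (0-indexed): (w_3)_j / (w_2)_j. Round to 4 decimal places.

w1 = Hv₀ = (6·0 + 5·1 + 4·0; 2·0 + (-3)·1 + 0·0; 7·0 + 1·1 + 6·0) = (5, -3, 1)
w2 = Hw1 = (6·5 + 5·(-3) + 4·1; 2·5 + (-3)·(-3) + 0·1; 7·5 + 1·(-3) + 6·1) = (19, 19, 38)
w3 = Hw2 = (361, -19, 380)
Ratio at component: 380 / 38 = 10.0000

λ ≈ 10.0000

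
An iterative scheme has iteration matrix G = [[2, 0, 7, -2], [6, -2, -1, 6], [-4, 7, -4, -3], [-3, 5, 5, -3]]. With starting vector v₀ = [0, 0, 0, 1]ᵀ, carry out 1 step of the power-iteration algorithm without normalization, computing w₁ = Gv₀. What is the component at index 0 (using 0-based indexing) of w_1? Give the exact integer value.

w1 = Gv₀ = (-2, 6, -3, -3)
The requested component of w1 is -2.

-2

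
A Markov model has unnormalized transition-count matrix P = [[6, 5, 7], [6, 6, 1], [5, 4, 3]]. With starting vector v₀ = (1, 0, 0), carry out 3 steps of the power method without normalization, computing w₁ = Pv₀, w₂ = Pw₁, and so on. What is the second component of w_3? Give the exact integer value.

w1 = Pv₀ = (6·1 + 5·0 + 7·0; 6·1 + 6·0 + 1·0; 5·1 + 4·0 + 3·0) = (6, 6, 5)
w2 = Pw1 = (6·6 + 5·6 + 7·5; 6·6 + 6·6 + 1·5; 5·6 + 4·6 + 3·5) = (101, 77, 69)
w3 = Pw2 = (1474, 1137, 1020)
The requested component of w3 is 1137.

1137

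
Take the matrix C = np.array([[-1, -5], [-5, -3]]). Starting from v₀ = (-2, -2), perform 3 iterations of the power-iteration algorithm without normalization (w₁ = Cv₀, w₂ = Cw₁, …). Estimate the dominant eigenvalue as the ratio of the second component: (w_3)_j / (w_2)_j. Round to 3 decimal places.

w1 = Cv₀ = (12, 16)
w2 = Cw1 = (-92, -108)
w3 = Cw2 = (632, 784)
Ratio at component: 784 / -108 = -7.259

λ ≈ -7.259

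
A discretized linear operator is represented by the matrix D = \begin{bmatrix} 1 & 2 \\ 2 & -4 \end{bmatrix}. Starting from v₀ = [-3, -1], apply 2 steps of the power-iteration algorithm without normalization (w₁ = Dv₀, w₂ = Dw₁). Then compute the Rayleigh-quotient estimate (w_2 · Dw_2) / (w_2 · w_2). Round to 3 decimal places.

w1 = Dv₀ = (1·(-3) + 2·(-1); 2·(-3) + (-4)·(-1)) = (-5, -2)
w2 = Dw1 = (1·(-5) + 2·(-2); 2·(-5) + (-4)·(-2)) = (-9, -2)
Dw2 = (-13, -10)
w2·Dw2 = (-9)·(-13) + (-2)·(-10) = 137; w2·w2 = (-9)·(-9) + (-2)·(-2) = 85
λ ≈ 137/85 = 1.612

1.612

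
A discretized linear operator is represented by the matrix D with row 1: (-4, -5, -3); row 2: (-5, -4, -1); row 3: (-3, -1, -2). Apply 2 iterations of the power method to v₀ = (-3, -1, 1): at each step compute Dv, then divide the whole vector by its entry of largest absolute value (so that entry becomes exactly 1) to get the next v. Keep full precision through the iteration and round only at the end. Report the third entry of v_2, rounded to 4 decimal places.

0.4471

Dv0 = (14.00000, 18.00000, 8.00000); divide by 18.00000 → v1 = (0.77778, 1.00000, 0.44444)
Dv1 = (-9.44444, -8.33333, -4.22222); divide by -9.44444 → v2 = (1.00000, 0.88235, 0.44706)
Requested entry of v2: -76/-170 = 0.4471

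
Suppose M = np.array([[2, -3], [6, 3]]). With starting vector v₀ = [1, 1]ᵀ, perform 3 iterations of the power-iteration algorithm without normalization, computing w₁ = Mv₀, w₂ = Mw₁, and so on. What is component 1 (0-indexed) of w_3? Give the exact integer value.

w1 = Mv₀ = (2·1 + (-3)·1; 6·1 + 3·1) = (-1, 9)
w2 = Mw1 = (2·(-1) + (-3)·9; 6·(-1) + 3·9) = (-29, 21)
w3 = Mw2 = (-121, -111)
The requested component of w3 is -111.

-111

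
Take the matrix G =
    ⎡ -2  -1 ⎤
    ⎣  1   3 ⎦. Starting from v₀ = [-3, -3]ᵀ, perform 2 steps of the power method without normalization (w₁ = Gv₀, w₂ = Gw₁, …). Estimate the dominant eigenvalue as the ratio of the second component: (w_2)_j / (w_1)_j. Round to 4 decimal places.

λ ≈ 2.2500

w1 = Gv₀ = ((-2)·(-3) + (-1)·(-3); 1·(-3) + 3·(-3)) = (9, -12)
w2 = Gw1 = ((-2)·9 + (-1)·(-12); 1·9 + 3·(-12)) = (-6, -27)
Ratio at component: -27 / -12 = 2.2500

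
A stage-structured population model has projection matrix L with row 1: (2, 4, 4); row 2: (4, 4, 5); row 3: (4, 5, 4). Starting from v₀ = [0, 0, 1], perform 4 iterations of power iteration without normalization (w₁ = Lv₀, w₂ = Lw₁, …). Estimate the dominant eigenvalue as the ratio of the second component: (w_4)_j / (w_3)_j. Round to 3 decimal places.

λ ≈ 12.146

w1 = Lv₀ = (2·0 + 4·0 + 4·1; 4·0 + 4·0 + 5·1; 4·0 + 5·0 + 4·1) = (4, 5, 4)
w2 = Lw1 = (2·4 + 4·5 + 4·4; 4·4 + 4·5 + 5·4; 4·4 + 5·5 + 4·4) = (44, 56, 57)
w3 = Lw2 = (540, 685, 684)
w4 = Lw3 = (6556, 8320, 8321)
Ratio at component: 8320 / 685 = 12.146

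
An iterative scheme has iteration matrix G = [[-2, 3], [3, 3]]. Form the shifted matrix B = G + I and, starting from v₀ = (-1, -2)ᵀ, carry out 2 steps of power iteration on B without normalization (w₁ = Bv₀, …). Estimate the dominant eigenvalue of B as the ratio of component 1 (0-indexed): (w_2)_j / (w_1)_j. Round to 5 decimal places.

B = G + I has rows (-1, 3); (3, 4)
w1 = Bv₀ = ((-1)·(-1) + 3·(-2); 3·(-1) + 4·(-2)) = (-5, -11)
w2 = Bw1 = ((-1)·(-5) + 3·(-11); 3·(-5) + 4·(-11)) = (-28, -59)
Ratio: -59/-11 = 5.36364

5.36364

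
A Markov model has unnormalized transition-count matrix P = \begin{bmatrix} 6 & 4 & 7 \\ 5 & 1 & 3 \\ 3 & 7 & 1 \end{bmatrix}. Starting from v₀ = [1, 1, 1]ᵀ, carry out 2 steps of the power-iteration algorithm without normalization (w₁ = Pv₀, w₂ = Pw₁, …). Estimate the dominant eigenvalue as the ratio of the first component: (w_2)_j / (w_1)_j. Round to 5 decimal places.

λ ≈ 12.64706

w1 = Pv₀ = (17, 9, 11)
w2 = Pw1 = (215, 127, 125)
Ratio at component: 215 / 17 = 12.64706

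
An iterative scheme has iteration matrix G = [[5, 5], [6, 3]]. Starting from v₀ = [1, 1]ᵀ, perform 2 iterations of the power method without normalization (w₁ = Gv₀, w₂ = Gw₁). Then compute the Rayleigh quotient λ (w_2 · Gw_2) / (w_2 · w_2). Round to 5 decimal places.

w1 = Gv₀ = (5·1 + 5·1; 6·1 + 3·1) = (10, 9)
w2 = Gw1 = (5·10 + 5·9; 6·10 + 3·9) = (95, 87)
Gw2 = (910, 831)
w2·Gw2 = 95·910 + 87·831 = 158747; w2·w2 = 95·95 + 87·87 = 16594
λ ≈ 158747/16594 = 9.56653

9.56653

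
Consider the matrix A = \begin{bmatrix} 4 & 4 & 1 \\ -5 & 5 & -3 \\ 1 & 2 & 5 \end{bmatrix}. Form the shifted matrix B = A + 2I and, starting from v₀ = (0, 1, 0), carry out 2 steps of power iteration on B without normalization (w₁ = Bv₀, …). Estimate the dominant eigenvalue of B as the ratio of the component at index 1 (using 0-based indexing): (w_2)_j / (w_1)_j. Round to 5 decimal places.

3.28571

B = A + 2I has rows (6, 4, 1); (-5, 7, -3); (1, 2, 7)
w1 = Bv₀ = (6·0 + 4·1 + 1·0; (-5)·0 + 7·1 + (-3)·0; 1·0 + 2·1 + 7·0) = (4, 7, 2)
w2 = Bw1 = (6·4 + 4·7 + 1·2; (-5)·4 + 7·7 + (-3)·2; 1·4 + 2·7 + 7·2) = (54, 23, 32)
Ratio: 23/7 = 3.28571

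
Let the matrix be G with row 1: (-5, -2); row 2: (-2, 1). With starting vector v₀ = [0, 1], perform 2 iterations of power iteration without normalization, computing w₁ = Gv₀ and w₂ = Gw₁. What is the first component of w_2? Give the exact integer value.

8

w1 = Gv₀ = ((-5)·0 + (-2)·1; (-2)·0 + 1·1) = (-2, 1)
w2 = Gw1 = ((-5)·(-2) + (-2)·1; (-2)·(-2) + 1·1) = (8, 5)
The requested component of w2 is 8.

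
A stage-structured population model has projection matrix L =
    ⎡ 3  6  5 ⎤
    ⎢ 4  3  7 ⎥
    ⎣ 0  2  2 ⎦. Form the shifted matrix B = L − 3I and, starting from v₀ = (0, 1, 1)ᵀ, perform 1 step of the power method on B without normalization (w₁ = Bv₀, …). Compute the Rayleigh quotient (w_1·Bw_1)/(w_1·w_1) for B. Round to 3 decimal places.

μ ≈ 5.187

B = L − 3I has rows (0, 6, 5); (4, 0, 7); (0, 2, -1)
w1 = Bv₀ = (0·0 + 6·1 + 5·1; 4·0 + 0·1 + 7·1; 0·0 + 2·1 + (-1)·1) = (11, 7, 1)
Bw1 = (47, 51, 13)
w1·Bw1 = 887; w1·w1 = 171; μ ≈ 887/171 = 5.187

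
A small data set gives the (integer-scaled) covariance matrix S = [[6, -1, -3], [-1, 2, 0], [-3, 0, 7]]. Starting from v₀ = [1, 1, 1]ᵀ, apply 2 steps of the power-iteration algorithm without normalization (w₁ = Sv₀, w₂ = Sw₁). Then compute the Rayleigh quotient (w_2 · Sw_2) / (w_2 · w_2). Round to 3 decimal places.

w1 = Sv₀ = (2, 1, 4)
w2 = Sw1 = (-1, 0, 22)
Sw2 = (-72, 1, 157)
w2·Sw2 = (-1)·(-72) + 0·1 + 22·157 = 3526; w2·w2 = (-1)·(-1) + 0·0 + 22·22 = 485
λ ≈ 3526/485 = 7.270

7.270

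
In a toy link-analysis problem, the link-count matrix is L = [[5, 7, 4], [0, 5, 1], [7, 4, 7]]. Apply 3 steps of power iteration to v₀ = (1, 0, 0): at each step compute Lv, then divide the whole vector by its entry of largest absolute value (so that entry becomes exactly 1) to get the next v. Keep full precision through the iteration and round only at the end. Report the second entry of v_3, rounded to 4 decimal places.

0.1206

Lv0 = (5.00000, 0.00000, 7.00000); divide by 7.00000 → v1 = (0.71429, 0.00000, 1.00000)
Lv1 = (7.57143, 1.00000, 12.00000); divide by 12.00000 → v2 = (0.63095, 0.08333, 1.00000)
Lv2 = (7.73810, 1.41667, 11.75000); divide by 11.75000 → v3 = (0.65856, 0.12057, 1.00000)
Requested entry of v3: 119/987 = 0.1206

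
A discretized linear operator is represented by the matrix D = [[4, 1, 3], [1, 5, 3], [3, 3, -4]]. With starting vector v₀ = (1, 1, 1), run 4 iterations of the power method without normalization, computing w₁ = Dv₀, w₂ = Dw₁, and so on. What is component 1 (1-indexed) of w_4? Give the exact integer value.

2413

w1 = Dv₀ = (8, 9, 2)
w2 = Dw1 = (47, 59, 43)
w3 = Dw2 = (376, 471, 146)
w4 = Dw3 = (2413, 3169, 1957)
The requested component of w4 is 2413.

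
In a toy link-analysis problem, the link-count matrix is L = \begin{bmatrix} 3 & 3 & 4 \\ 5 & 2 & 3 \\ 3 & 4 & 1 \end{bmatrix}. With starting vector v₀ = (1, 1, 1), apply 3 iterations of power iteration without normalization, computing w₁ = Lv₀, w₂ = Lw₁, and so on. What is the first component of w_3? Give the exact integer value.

w1 = Lv₀ = (10, 10, 8)
w2 = Lw1 = (92, 94, 78)
w3 = Lw2 = (870, 882, 730)
The requested component of w3 is 870.

870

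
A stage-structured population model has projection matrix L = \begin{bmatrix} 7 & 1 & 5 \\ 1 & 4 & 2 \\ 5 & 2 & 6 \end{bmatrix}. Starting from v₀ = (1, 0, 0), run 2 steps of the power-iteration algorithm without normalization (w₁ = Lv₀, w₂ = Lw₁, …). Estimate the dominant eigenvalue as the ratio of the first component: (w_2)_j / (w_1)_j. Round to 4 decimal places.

w1 = Lv₀ = (7, 1, 5)
w2 = Lw1 = (75, 21, 67)
Ratio at component: 75 / 7 = 10.7143

10.7143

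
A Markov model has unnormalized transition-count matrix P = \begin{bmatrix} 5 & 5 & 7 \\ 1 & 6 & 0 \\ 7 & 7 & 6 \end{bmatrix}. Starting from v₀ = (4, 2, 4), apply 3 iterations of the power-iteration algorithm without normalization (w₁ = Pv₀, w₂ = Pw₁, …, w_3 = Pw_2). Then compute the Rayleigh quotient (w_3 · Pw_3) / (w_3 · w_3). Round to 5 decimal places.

w1 = Pv₀ = (58, 16, 66)
w2 = Pw1 = (832, 154, 914)
w3 = Pw2 = (11328, 1756, 12386)
Pw3 = (152122, 21864, 165904)
w3·Pw3 = 11328·152122 + 1756·21864 + 12386·165904 = 3816518144; w3·w3 = 11328·11328 + 1756·1756 + 12386·12386 = 284820116
λ ≈ 3816518144/284820116 = 13.39975

13.39975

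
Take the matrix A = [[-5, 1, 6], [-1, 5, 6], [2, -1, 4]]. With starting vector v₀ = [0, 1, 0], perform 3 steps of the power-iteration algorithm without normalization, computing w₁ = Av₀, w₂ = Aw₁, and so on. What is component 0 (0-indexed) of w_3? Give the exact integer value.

w1 = Av₀ = ((-5)·0 + 1·1 + 6·0; (-1)·0 + 5·1 + 6·0; 2·0 + (-1)·1 + 4·0) = (1, 5, -1)
w2 = Aw1 = ((-5)·1 + 1·5 + 6·(-1); (-1)·1 + 5·5 + 6·(-1); 2·1 + (-1)·5 + 4·(-1)) = (-6, 18, -7)
w3 = Aw2 = (6, 54, -58)
The requested component of w3 is 6.

6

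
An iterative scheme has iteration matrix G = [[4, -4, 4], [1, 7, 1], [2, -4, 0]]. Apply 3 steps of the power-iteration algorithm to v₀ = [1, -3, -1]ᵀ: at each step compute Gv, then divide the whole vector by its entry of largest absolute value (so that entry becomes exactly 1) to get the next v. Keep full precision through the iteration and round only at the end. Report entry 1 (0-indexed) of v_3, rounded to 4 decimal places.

Gv0 = (12.00000, -21.00000, 14.00000); divide by -21.00000 → v1 = (-0.57143, 1.00000, -0.66667)
Gv1 = (-8.95238, 5.76190, -5.14286); divide by -8.95238 → v2 = (1.00000, -0.64362, 0.57447)
Gv2 = (8.87234, -2.93085, 4.57447); divide by 8.87234 → v3 = (1.00000, -0.33034, 0.51559)
Requested entry of v3: -551/1668 = -0.3303

-0.3303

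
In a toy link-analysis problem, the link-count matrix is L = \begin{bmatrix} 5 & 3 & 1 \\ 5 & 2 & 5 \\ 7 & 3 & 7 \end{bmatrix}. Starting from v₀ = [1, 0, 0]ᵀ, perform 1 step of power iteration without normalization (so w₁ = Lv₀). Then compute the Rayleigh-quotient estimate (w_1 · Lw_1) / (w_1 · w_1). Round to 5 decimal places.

λ ≈ 12.90909

w1 = Lv₀ = (5·1 + 3·0 + 1·0; 5·1 + 2·0 + 5·0; 7·1 + 3·0 + 7·0) = (5, 5, 7)
Lw1 = (47, 70, 99)
w1·Lw1 = 5·47 + 5·70 + 7·99 = 1278; w1·w1 = 5·5 + 5·5 + 7·7 = 99
λ ≈ 1278/99 = 12.90909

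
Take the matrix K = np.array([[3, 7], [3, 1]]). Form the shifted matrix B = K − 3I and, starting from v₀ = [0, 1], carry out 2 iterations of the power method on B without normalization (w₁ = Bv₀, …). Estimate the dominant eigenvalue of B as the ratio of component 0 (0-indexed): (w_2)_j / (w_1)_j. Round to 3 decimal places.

μ ≈ -2.000

B = K − 3I has rows (0, 7); (3, -2)
w1 = Bv₀ = (7, -2)
w2 = Bw1 = (-14, 25)
Ratio: -14/7 = -2.000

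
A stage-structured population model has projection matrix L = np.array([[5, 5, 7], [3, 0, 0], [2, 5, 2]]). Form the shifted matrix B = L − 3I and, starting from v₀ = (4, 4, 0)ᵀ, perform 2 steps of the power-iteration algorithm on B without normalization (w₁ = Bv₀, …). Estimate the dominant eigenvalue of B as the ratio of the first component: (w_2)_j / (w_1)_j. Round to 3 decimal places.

9.000

B = L − 3I has rows (2, 5, 7); (3, -3, 0); (2, 5, -1)
w1 = Bv₀ = (2·4 + 5·4 + 7·0; 3·4 + (-3)·4 + 0·0; 2·4 + 5·4 + (-1)·0) = (28, 0, 28)
w2 = Bw1 = (2·28 + 5·0 + 7·28; 3·28 + (-3)·0 + 0·28; 2·28 + 5·0 + (-1)·28) = (252, 84, 28)
Ratio: 252/28 = 9.000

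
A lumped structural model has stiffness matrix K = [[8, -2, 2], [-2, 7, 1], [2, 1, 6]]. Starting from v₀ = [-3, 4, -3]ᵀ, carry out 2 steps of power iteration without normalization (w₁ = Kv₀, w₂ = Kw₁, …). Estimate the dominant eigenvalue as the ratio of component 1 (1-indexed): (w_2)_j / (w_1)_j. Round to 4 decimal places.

w1 = Kv₀ = (8·(-3) + (-2)·4 + 2·(-3); (-2)·(-3) + 7·4 + 1·(-3); 2·(-3) + 1·4 + 6·(-3)) = (-38, 31, -20)
w2 = Kw1 = (8·(-38) + (-2)·31 + 2·(-20); (-2)·(-38) + 7·31 + 1·(-20); 2·(-38) + 1·31 + 6·(-20)) = (-406, 273, -165)
Ratio at component: -406 / -38 = 10.6842

λ ≈ 10.6842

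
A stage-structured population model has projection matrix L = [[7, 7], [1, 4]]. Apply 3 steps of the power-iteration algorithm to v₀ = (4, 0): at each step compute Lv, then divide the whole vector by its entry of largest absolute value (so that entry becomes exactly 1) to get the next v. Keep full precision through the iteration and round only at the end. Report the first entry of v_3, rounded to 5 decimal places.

1.00000

Lv0 = (28.000000, 4.000000); divide by 28.000000 → v1 = (1.000000, 0.142857)
Lv1 = (8.000000, 1.571429); divide by 8.000000 → v2 = (1.000000, 0.196429)
Lv2 = (8.375000, 1.785714); divide by 8.375000 → v3 = (1.000000, 0.213220)
Requested entry of v3: 1876/1876 = 1.00000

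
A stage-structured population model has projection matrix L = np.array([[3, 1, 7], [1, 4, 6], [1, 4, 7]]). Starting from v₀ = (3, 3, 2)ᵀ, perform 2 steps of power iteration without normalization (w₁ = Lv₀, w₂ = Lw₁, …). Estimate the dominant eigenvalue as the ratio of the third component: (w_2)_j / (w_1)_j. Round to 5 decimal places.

λ ≈ 11.62069

w1 = Lv₀ = (3·3 + 1·3 + 7·2; 1·3 + 4·3 + 6·2; 1·3 + 4·3 + 7·2) = (26, 27, 29)
w2 = Lw1 = (3·26 + 1·27 + 7·29; 1·26 + 4·27 + 6·29; 1·26 + 4·27 + 7·29) = (308, 308, 337)
Ratio at component: 337 / 29 = 11.62069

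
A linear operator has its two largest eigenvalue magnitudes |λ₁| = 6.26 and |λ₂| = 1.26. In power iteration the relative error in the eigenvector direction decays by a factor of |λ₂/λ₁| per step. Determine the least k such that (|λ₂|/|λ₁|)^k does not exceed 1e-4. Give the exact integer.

6

|λ₂/λ₁| = 1.26/6.26 = 0.20128
Need k ≥ ln(1e-4) / ln(0.20128) = -9.2103 / -1.6031 ≈ 5.745
Smallest integer k satisfying the bound: 6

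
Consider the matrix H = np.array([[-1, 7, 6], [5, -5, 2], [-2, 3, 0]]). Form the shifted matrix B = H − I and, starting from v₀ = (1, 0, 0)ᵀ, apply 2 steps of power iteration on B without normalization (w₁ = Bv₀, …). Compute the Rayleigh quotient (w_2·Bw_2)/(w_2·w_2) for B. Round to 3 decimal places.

-9.698

B = H − I has rows (-2, 7, 6); (5, -6, 2); (-2, 3, -1)
w1 = Bv₀ = ((-2)·1 + 7·0 + 6·0; 5·1 + (-6)·0 + 2·0; (-2)·1 + 3·0 + (-1)·0) = (-2, 5, -2)
w2 = Bw1 = ((-2)·(-2) + 7·5 + 6·(-2); 5·(-2) + (-6)·5 + 2·(-2); (-2)·(-2) + 3·5 + (-1)·(-2)) = (27, -44, 21)
Bw2 = (-236, 441, -207)
w2·Bw2 = -30123; w2·w2 = 3106; μ ≈ -30123/3106 = -9.698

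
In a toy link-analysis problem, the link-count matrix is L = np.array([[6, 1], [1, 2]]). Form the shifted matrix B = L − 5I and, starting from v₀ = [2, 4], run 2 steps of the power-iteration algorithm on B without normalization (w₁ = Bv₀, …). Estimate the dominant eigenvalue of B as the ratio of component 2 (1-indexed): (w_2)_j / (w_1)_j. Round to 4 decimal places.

-3.6000

B = L − 5I has rows (1, 1); (1, -3)
w1 = Bv₀ = (1·2 + 1·4; 1·2 + (-3)·4) = (6, -10)
w2 = Bw1 = (1·6 + 1·(-10); 1·6 + (-3)·(-10)) = (-4, 36)
Ratio: 36/-10 = -3.6000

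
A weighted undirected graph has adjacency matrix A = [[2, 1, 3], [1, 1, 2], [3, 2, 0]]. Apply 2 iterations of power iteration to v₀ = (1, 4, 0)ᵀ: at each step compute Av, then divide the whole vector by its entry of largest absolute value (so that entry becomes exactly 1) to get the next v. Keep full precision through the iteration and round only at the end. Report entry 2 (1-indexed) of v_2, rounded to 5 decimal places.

0.66000

Av0 = (6.000000, 5.000000, 11.000000); divide by 11.000000 → v1 = (0.545455, 0.454545, 1.000000)
Av1 = (4.545455, 3.000000, 2.545455); divide by 4.545455 → v2 = (1.000000, 0.660000, 0.560000)
Requested entry of v2: 33/50 = 0.66000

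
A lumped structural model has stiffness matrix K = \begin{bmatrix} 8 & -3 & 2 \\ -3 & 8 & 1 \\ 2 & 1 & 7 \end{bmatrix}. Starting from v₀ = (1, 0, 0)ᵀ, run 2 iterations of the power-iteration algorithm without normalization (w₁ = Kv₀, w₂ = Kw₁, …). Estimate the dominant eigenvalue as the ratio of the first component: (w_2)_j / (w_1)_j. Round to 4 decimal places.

λ ≈ 9.6250

w1 = Kv₀ = (8, -3, 2)
w2 = Kw1 = (77, -46, 27)
Ratio at component: 77 / 8 = 9.6250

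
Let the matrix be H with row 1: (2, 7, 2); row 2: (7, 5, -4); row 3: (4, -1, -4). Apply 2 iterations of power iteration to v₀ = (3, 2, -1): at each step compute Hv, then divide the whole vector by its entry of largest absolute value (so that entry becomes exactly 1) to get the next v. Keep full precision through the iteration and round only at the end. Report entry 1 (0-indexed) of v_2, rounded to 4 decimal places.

0.7929

Hv0 = (18.00000, 35.00000, 14.00000); divide by 35.00000 → v1 = (0.51429, 1.00000, 0.40000)
Hv1 = (8.82857, 7.00000, -0.54286); divide by 8.82857 → v2 = (1.00000, 0.79288, -0.06149)
Requested entry of v2: 245/309 = 0.7929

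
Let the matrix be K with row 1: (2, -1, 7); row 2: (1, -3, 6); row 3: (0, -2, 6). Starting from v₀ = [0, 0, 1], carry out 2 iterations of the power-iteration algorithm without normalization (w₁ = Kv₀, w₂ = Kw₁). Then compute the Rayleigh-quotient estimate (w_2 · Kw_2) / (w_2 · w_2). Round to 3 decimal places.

w1 = Kv₀ = (2·0 + (-1)·0 + 7·1; 1·0 + (-3)·0 + 6·1; 0·0 + (-2)·0 + 6·1) = (7, 6, 6)
w2 = Kw1 = (2·7 + (-1)·6 + 7·6; 1·7 + (-3)·6 + 6·6; 0·7 + (-2)·6 + 6·6) = (50, 25, 24)
Kw2 = (243, 119, 94)
w2·Kw2 = 50·243 + 25·119 + 24·94 = 17381; w2·w2 = 50·50 + 25·25 + 24·24 = 3701
λ ≈ 17381/3701 = 4.696

4.696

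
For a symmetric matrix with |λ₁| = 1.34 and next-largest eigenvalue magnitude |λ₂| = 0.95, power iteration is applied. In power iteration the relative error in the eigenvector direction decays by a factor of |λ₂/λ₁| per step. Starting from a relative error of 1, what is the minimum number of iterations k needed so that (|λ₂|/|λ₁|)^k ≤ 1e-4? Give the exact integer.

|λ₂/λ₁| = 0.95/1.34 = 0.70896
Need k ≥ ln(1e-4) / ln(0.70896) = -9.2103 / -0.3440 ≈ 26.777
Smallest integer k satisfying the bound: 27

27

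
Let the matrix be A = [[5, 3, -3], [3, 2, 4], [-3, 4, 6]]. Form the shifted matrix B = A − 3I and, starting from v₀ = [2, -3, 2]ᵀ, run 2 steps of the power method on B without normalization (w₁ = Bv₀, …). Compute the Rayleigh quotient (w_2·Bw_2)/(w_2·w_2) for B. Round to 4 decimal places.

-5.7056

B = A − 3I has rows (2, 3, -3); (3, -1, 4); (-3, 4, 3)
w1 = Bv₀ = (-11, 17, -12)
w2 = Bw1 = (65, -98, 65)
Bw2 = (-359, 553, -392)
w2·Bw2 = -103009; w2·w2 = 18054; μ ≈ -103009/18054 = -5.7056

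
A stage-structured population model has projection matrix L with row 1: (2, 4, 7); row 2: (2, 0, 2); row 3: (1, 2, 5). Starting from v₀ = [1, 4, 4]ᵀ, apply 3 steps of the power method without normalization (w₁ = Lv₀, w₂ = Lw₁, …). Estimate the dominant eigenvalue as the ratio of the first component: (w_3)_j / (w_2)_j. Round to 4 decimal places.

λ ≈ 8.2000

w1 = Lv₀ = (46, 10, 29)
w2 = Lw1 = (335, 150, 211)
w3 = Lw2 = (2747, 1092, 1690)
Ratio at component: 2747 / 335 = 8.2000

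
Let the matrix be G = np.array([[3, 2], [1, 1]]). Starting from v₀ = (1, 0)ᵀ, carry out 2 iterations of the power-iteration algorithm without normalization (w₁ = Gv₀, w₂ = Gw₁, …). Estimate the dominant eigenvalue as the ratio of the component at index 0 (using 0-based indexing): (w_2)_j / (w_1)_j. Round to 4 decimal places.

λ ≈ 3.6667

w1 = Gv₀ = (3·1 + 2·0; 1·1 + 1·0) = (3, 1)
w2 = Gw1 = (3·3 + 2·1; 1·3 + 1·1) = (11, 4)
Ratio at component: 11 / 3 = 3.6667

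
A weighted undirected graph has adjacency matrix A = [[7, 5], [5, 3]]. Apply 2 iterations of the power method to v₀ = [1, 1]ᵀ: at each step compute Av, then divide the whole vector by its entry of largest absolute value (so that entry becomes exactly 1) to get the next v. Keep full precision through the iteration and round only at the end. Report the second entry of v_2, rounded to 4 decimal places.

0.6774

Av0 = (12.00000, 8.00000); divide by 12.00000 → v1 = (1.00000, 0.66667)
Av1 = (10.33333, 7.00000); divide by 10.33333 → v2 = (1.00000, 0.67742)
Requested entry of v2: 84/124 = 0.6774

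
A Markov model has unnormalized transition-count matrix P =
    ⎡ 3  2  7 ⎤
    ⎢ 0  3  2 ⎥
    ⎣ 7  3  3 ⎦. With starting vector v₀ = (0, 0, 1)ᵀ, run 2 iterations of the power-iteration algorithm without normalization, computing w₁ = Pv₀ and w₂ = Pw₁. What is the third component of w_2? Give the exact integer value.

w1 = Pv₀ = (7, 2, 3)
w2 = Pw1 = (46, 12, 64)
The requested component of w2 is 64.

64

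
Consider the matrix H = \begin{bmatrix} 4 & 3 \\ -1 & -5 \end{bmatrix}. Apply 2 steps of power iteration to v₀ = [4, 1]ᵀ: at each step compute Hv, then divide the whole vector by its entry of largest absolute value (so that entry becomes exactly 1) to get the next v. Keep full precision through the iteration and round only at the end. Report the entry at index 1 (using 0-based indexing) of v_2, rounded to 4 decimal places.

0.5306

Hv0 = (19.00000, -9.00000); divide by 19.00000 → v1 = (1.00000, -0.47368)
Hv1 = (2.57895, 1.36842); divide by 2.57895 → v2 = (1.00000, 0.53061)
Requested entry of v2: 26/49 = 0.5306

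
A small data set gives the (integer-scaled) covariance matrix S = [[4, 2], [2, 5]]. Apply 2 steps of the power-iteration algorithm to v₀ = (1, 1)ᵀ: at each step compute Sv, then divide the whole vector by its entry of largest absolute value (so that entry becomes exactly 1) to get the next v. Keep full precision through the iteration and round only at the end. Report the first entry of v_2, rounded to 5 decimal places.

Sv0 = (6.000000, 7.000000); divide by 7.000000 → v1 = (0.857143, 1.000000)
Sv1 = (5.428571, 6.714286); divide by 6.714286 → v2 = (0.808511, 1.000000)
Requested entry of v2: 38/47 = 0.80851

0.80851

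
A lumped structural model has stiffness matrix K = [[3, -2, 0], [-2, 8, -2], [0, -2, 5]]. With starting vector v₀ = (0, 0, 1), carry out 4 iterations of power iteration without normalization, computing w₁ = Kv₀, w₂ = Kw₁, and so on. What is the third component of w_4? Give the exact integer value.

1533

w1 = Kv₀ = (3·0 + (-2)·0 + 0·1; (-2)·0 + 8·0 + (-2)·1; 0·0 + (-2)·0 + 5·1) = (0, -2, 5)
w2 = Kw1 = (3·0 + (-2)·(-2) + 0·5; (-2)·0 + 8·(-2) + (-2)·5; 0·0 + (-2)·(-2) + 5·5) = (4, -26, 29)
w3 = Kw2 = (64, -274, 197)
w4 = Kw3 = (740, -2714, 1533)
The requested component of w4 is 1533.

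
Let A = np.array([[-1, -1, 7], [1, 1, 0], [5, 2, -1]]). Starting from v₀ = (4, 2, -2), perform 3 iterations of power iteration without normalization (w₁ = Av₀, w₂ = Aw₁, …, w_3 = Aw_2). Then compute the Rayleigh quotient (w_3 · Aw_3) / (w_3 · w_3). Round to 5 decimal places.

λ ≈ -6.67257

w1 = Av₀ = ((-1)·4 + (-1)·2 + 7·(-2); 1·4 + 1·2 + 0·(-2); 5·4 + 2·2 + (-1)·(-2)) = (-20, 6, 26)
w2 = Aw1 = ((-1)·(-20) + (-1)·6 + 7·26; 1·(-20) + 1·6 + 0·26; 5·(-20) + 2·6 + (-1)·26) = (196, -14, -114)
w3 = Aw2 = (-980, 182, 1066)
Aw3 = (8260, -798, -5602)
w3·Aw3 = (-980)·8260 + 182·(-798) + 1066·(-5602) = -14211768; w3·w3 = (-980)·(-980) + 182·182 + 1066·1066 = 2129880
λ ≈ -14211768/2129880 = -6.67257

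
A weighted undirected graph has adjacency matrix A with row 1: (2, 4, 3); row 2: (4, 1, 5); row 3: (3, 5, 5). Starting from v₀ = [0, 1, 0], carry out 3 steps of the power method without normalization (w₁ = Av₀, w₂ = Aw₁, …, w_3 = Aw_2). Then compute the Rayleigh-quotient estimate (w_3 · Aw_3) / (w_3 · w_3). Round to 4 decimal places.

λ ≈ 10.9202

w1 = Av₀ = (2·0 + 4·1 + 3·0; 4·0 + 1·1 + 5·0; 3·0 + 5·1 + 5·0) = (4, 1, 5)
w2 = Aw1 = (2·4 + 4·1 + 3·5; 4·4 + 1·1 + 5·5; 3·4 + 5·1 + 5·5) = (27, 42, 42)
w3 = Aw2 = (348, 360, 501)
Aw3 = (3639, 4257, 5349)
w3·Aw3 = 348·3639 + 360·4257 + 501·5349 = 5478741; w3·w3 = 348·348 + 360·360 + 501·501 = 501705
λ ≈ 5478741/501705 = 10.9202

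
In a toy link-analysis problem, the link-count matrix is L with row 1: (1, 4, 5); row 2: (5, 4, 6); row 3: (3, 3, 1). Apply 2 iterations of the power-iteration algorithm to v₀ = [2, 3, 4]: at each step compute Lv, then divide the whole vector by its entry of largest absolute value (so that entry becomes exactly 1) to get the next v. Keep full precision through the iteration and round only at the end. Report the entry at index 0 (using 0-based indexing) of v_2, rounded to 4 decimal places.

0.6688

Lv0 = (34.00000, 46.00000, 19.00000); divide by 46.00000 → v1 = (0.73913, 1.00000, 0.41304)
Lv1 = (6.80435, 10.17391, 5.63043); divide by 10.17391 → v2 = (0.66880, 1.00000, 0.55342)
Requested entry of v2: 313/468 = 0.6688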